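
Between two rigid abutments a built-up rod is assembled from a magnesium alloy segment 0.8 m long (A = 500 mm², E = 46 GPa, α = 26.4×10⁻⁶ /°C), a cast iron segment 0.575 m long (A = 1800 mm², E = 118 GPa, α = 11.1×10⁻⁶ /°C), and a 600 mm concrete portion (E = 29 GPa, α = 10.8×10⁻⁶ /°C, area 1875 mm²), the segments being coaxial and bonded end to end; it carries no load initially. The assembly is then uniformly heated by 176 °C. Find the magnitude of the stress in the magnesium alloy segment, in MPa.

σ ≈ 247 MPa (compressive)

With the walls removed the bar would change length by δ_free = Σ αᵢΔT Lᵢ = 26.4×10⁻⁶×176×800 + 11.1×10⁻⁶×176×575 + 10.8×10⁻⁶×176×600 = 5.981 mm.
Since the ends are fixed, an axial force P builds up, equal in every segment, with P · Σ Lᵢ/(AᵢEᵢ) = δ_free.
The series flexibility is Σ Lᵢ/(AᵢEᵢ) = 800/(500×46×10³) + 575/(1800×118×10³) + 600/(1875×29×10³) = 4.852×10⁻⁵ mm/N.
So P = 5.981 / 4.852×10⁻⁵ = 123.3 kN, compressive.
σ_{magnesium alloy} = P / A = 123300 / 500 = 246.5 MPa.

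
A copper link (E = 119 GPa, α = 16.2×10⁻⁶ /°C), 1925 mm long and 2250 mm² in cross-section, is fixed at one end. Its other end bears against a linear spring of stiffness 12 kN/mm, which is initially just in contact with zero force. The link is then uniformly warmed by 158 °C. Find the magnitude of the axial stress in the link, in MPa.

The unrestrained thermal change is αΔT L = 16.2×10⁻⁶ × 158 × 1925 = 4.927 mm.
With a force P in the spring, the elastic change of the link is PL/(AE) and that of the spring is P/k; compatibility requires their sum to equal δ_free.
P [ L/(AE) + 1/k ] = δ_free → P [ 1925/(2250×119×10³) + 1/(12×10³) ] = 4.927.
P = 4.927 / 9.052×10⁻⁵ = 54430 N.
σ = P/A = 54430/2250 = 24.19 MPa.

σ ≈ 24.2 MPa (compressive)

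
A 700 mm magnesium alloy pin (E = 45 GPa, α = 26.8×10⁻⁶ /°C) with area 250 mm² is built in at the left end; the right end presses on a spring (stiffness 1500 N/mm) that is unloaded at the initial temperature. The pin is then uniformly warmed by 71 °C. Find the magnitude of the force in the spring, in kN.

P ≈ 1.83 kN

The unrestrained thermal change is αΔT L = 26.8×10⁻⁶ × 71 × 700 = 1.332 mm.
With a force P in the spring, the elastic change of the pin is PL/(AE) and that of the spring is P/k; compatibility requires their sum to equal δ_free.
P [ L/(AE) + 1/k ] = δ_free → P [ 700/(250×45×10³) + 1/(1500) ] = 1.332.
P = 1.332 / 0.0007289 = 1827 N.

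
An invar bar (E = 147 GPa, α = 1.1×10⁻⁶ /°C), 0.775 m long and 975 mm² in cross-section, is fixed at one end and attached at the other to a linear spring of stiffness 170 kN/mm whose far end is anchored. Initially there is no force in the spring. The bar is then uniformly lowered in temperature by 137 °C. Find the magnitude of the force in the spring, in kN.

P ≈ 10.3 kN

If the spring were absent the bar would shorten by αΔT L = 1.1×10⁻⁶ × 137 × 775 = 0.1168 mm.
Let P be the tensile force in the spring. The bar extends elastically by PL/(AE) and the spring stretches by P/k; together these equal δ_free.
So P = δ_free / [L/(AE) + 1/k] = 0.1168 / [ 775/(975×147×10³) + 1/(170×10³) ].
P = 0.1168 / 1.129×10⁻⁵ = 10350 N.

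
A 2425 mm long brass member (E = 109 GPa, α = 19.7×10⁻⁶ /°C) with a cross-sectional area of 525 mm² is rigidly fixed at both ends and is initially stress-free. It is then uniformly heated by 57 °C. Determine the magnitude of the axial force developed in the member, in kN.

P ≈ 64.3 kN (compressive)

The ends cannot move, so σ = EαΔT = 109×10³ × 19.7×10⁻⁶ × 57 = 122.4 MPa.
P = AEαΔT = 525 × 109×10³ × 19.7×10⁻⁶ × 57 = 64.26 kN (compressive).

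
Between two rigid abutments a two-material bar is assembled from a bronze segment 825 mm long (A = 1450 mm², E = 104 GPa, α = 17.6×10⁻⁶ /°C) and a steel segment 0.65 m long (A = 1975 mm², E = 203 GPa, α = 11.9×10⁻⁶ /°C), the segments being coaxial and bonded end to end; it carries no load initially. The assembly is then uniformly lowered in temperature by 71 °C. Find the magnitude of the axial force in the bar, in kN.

P ≈ 223 kN (tensile)

Free thermal contraction of the whole bar: Σ αᵢΔT Lᵢ = 17.6×10⁻⁶×71×825 + 11.9×10⁻⁶×71×650 = 1.58 mm.
The rigid supports impose zero overall length change; the single axial force P common to all segments must satisfy P Σ Lᵢ/(AᵢEᵢ) = δ_free.
Σ Lᵢ/(AᵢEᵢ) = 825/(1450×104×10³) + 650/(1975×203×10³) = 7.092×10⁻⁶ mm/N.
Hence P = δ_free / Σ(L/AE) = 1.58/7.092×10⁻⁶ = 222.8 kN (tensile).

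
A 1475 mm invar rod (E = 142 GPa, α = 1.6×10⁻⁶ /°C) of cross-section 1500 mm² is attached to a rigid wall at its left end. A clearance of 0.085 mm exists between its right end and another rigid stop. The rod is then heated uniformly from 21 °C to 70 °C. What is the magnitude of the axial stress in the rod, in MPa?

σ ≈ 2.95 MPa (compressive)

If the wall were absent the rod would grow by αΔT L = 1.6×10⁻⁶ × 49 × 1475 = 0.1156 mm.
This exceeds the 0.085 mm gap, so the wall pushes back. The portion of expansion that must be recovered elastically is δ_free − gap = 0.1156 − 0.085 = 0.03064 mm.
Compatibility: PL/(AE) = 0.03064 mm, so σ = P/A = E × (0.03064/1475) = 2.95 MPa.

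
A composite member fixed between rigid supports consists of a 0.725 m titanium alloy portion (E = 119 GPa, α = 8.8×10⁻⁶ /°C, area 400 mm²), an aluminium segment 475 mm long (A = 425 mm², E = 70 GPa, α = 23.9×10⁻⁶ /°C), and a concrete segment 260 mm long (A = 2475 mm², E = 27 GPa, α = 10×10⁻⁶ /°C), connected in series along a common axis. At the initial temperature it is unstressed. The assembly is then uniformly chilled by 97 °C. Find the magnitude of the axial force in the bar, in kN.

P ≈ 56.2 kN (tensile)

Free thermal contraction of the whole bar: Σ αᵢΔT Lᵢ = 8.8×10⁻⁶×97×725 + 23.9×10⁻⁶×97×475 + 10×10⁻⁶×97×260 = 1.972 mm.
Since the ends are fixed, an axial force P builds up, equal in every segment, with P · Σ Lᵢ/(AᵢEᵢ) = δ_free.
The series flexibility is Σ Lᵢ/(AᵢEᵢ) = 725/(400×119×10³) + 475/(425×70×10³) + 260/(2475×27×10³) = 3.509×10⁻⁵ mm/N.
P = 1.972 / 3.509×10⁻⁵ = 56210 N = 56.21 kN, tensile.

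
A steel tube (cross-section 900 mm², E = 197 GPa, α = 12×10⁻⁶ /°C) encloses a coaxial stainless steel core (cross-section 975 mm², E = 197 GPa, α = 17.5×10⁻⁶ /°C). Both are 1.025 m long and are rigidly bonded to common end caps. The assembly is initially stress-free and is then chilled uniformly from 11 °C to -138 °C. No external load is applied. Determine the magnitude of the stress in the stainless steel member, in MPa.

σ ≈ 77.5 MPa (tensile)

Equilibrium of a rigid end plate with no external load gives equal and opposite internal forces ±P in the two members. Since α_{stainless steel} > α_{steel}, cooling drives the stainless steel into tension and the steel into compression.
Setting the final lengths equal and cancelling L: (α₁ − α₂)ΔT = P/(A₁E₁) + P/(A₂E₂).
|α₁ − α₂|·ΔT = 5.5×10⁻⁶ × 149 = 0.0008195.
1/(A₁E₁) + 1/(A₂E₂) = 1/(900×197×10³) + 1/(975×197×10³) = 1.085×10⁻⁸ N⁻¹.
P = 0.0008195 / 1.085×10⁻⁸ = 75550 N = 75.55 kN.
σ_{stainless steel} = P/A₂ = 75550/975 = 77.49 MPa, tensile.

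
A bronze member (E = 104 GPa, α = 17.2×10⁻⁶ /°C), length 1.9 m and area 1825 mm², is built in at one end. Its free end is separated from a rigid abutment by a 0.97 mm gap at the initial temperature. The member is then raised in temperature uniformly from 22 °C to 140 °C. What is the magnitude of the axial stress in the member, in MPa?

σ ≈ 158 MPa (compressive)

If the wall were absent the member would grow by αΔT L = 17.2×10⁻⁶ × 118 × 1900 = 3.856 mm.
This exceeds the 0.97 mm gap, so the wall pushes back. The portion of expansion that must be recovered elastically is δ_free − gap = 3.856 − 0.97 = 2.886 mm.
That suppressed elongation corresponds to σ = E·Δ/L = 104×10³ × 2.886/1900 = 158 MPa.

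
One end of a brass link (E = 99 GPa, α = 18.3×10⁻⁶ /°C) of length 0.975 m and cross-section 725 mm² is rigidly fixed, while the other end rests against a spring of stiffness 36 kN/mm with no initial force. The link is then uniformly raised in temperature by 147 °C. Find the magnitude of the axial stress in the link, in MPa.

If the spring were absent the link would lengthen by αΔT L = 18.3×10⁻⁶ × 147 × 975 = 2.623 mm.
With a force P in the spring, the elastic change of the link is PL/(AE) and that of the spring is P/k; compatibility requires their sum to equal δ_free.
So P = δ_free / [L/(AE) + 1/k] = 2.623 / [ 975/(725×99×10³) + 1/(36×10³) ].
P = 2.623 / 4.136×10⁻⁵ = 63410 N.
σ = P/A = 63410/725 = 87.47 MPa.

σ ≈ 87.5 MPa (compressive)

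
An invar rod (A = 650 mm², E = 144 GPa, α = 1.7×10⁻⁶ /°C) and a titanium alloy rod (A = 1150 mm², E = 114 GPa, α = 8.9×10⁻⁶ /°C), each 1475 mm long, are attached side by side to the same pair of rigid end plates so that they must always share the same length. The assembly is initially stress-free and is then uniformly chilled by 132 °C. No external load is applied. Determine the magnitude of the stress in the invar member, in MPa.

σ ≈ 79.8 MPa (compressive)

Equilibrium of a rigid end plate with no external load gives equal and opposite internal forces ±P in the two members. Since α_{titanium alloy} > α_{invar}, cooling drives the titanium alloy into tension and the invar into compression.
Equating the net (thermal + elastic) strains gives |α₁ − α₂|·ΔT = P·[1/(A₁E₁) + 1/(A₂E₂)].
|α₁ − α₂|·ΔT = 7.2×10⁻⁶ × 132 = 0.0009504.
1/(A₁E₁) + 1/(A₂E₂) = 1/(650×144×10³) + 1/(1150×114×10³) = 1.831×10⁻⁸ N⁻¹.
So P = 0.0009504 / 1.831×10⁻⁸ = 51.9 kN.
σ_{invar} = P/A₁ = 51900/650 = 79.85 MPa, compressive.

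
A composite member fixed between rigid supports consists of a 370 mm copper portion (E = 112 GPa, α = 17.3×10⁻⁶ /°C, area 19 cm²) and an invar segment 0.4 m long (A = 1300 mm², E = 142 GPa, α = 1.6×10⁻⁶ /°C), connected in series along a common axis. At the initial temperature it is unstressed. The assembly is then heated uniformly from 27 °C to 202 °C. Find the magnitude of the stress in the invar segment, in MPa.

With the walls removed the bar would change length by δ_free = Σ αᵢΔT Lᵢ = 17.3×10⁻⁶×175×370 + 1.6×10⁻⁶×175×400 = 1.232 mm.
The rigid supports impose zero overall length change; the single axial force P common to all segments must satisfy P Σ Lᵢ/(AᵢEᵢ) = δ_free.
Σ Lᵢ/(AᵢEᵢ) = 370/(1900×112×10³) + 400/(1300×142×10³) = 3.906×10⁻⁶ mm/N.
So P = 1.232 / 3.906×10⁻⁶ = 315.5 kN, compressive.
σ_{invar} = P / A = 315500 / 1300 = 242.7 MPa.

σ ≈ 243 MPa (compressive)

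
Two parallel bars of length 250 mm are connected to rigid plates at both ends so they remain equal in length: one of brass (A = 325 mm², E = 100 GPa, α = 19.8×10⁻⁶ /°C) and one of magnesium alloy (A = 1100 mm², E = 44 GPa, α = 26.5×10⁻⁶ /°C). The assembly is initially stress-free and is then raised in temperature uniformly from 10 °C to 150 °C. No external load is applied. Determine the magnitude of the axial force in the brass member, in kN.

Equilibrium of a rigid end plate with no external load gives equal and opposite internal forces ±P in the two members. Since α_{magnesium alloy} > α_{brass}, heating drives the magnesium alloy into compression and the brass into tension.
Setting the final lengths equal and cancelling L: (α₁ − α₂)ΔT = P/(A₁E₁) + P/(A₂E₂).
|α₁ − α₂|·ΔT = 6.7×10⁻⁶ × 140 = 0.000938.
1/(A₁E₁) + 1/(A₂E₂) = 1/(325×100×10³) + 1/(1100×44×10³) = 5.143×10⁻⁸ N⁻¹.
So P = 0.000938 / 5.143×10⁻⁸ = 18.24 kN.

P ≈ 18.2 kN (tensile in the brass)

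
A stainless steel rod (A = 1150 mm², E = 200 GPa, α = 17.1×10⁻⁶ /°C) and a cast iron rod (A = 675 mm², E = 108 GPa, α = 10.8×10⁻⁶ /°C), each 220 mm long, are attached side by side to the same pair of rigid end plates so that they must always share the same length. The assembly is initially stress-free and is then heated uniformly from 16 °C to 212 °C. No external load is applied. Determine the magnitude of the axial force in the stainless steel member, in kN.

The stainless steel has the larger α, so on heating it would change length more than the cast iron if both were free. The rigid plates force a common final length, so the stainless steel is put into compression and the cast iron into tension, with equal and opposite forces P (no external load).
Compatibility of the two members (thermal + elastic change equal): (α₁ − α₂)ΔT = P·[1/(A₁E₁) + 1/(A₂E₂)].
|α₁ − α₂|·ΔT = 6.3×10⁻⁶ × 196 = 0.001235.
1/(A₁E₁) + 1/(A₂E₂) = 1/(1150×200×10³) + 1/(675×108×10³) = 1.807×10⁻⁸ N⁻¹.
So P = 0.001235 / 1.807×10⁻⁸ = 68.35 kN.

P ≈ 68.4 kN (compressive in the stainless steel)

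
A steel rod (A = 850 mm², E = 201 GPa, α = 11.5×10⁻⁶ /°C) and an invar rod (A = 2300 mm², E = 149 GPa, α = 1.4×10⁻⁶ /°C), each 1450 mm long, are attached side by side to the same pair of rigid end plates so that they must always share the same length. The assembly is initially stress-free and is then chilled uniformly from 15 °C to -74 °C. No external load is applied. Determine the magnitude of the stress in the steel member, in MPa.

σ ≈ 121 MPa (tensile)

Equilibrium of a rigid end plate with no external load gives equal and opposite internal forces ±P in the two members. Since α_{steel} > α_{invar}, cooling drives the steel into tension and the invar into compression.
Compatibility of the two members (thermal + elastic change equal): (α₁ − α₂)ΔT = P·[1/(A₁E₁) + 1/(A₂E₂)].
|α₁ − α₂|·ΔT = 10.1×10⁻⁶ × 89 = 0.0008989.
1/(A₁E₁) + 1/(A₂E₂) = 1/(850×201×10³) + 1/(2300×149×10³) = 8.771×10⁻⁹ N⁻¹.
P = 0.0008989 / 8.771×10⁻⁹ = 102500 N = 102.5 kN.
σ_{steel} = P/A₁ = 102500/850 = 120.6 MPa, tensile.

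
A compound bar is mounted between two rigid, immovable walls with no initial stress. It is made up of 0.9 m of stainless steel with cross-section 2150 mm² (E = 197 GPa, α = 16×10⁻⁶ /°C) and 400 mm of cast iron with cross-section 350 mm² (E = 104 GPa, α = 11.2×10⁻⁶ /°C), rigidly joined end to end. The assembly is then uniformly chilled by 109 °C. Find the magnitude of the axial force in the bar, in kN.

P ≈ 157 kN (tensile)

Free thermal contraction of the whole bar: Σ αᵢΔT Lᵢ = 16×10⁻⁶×109×900 + 11.2×10⁻⁶×109×400 = 2.058 mm.
The walls prevent any net length change, so an axial force P (same in every segment) develops. Compatibility: P · Σ Lᵢ/(AᵢEᵢ) = δ_free.
Σ Lᵢ/(AᵢEᵢ) = 900/(2150×197×10³) + 400/(350×104×10³) = 1.311×10⁻⁵ mm/N.
P = 2.058 / 1.311×10⁻⁵ = 156900 N = 156.9 kN, tensile.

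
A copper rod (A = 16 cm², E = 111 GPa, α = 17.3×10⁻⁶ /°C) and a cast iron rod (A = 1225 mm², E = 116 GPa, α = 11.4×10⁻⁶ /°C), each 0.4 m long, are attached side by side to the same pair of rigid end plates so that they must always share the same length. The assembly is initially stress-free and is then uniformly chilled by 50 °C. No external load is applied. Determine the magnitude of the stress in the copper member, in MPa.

σ ≈ 14.6 MPa (tensile)

Both members must finish at the same length. With the larger α, the copper tends to over-contract; the plates restrain it, putting the copper in tension and the cast iron in compression. With no external load the two internal forces are equal and opposite, magnitude P.
Setting the final lengths equal and cancelling L: (α₁ − α₂)ΔT = P/(A₁E₁) + P/(A₂E₂).
|α₁ − α₂|·ΔT = 5.9×10⁻⁶ × 50 = 0.000295.
1/(A₁E₁) + 1/(A₂E₂) = 1/(1600×111×10³) + 1/(1225×116×10³) = 1.267×10⁻⁸ N⁻¹.
P = 0.000295 / 1.267×10⁻⁸ = 23290 N = 23.29 kN.
σ_{copper} = P/A₁ = 23290/1600 = 14.55 MPa, tensile.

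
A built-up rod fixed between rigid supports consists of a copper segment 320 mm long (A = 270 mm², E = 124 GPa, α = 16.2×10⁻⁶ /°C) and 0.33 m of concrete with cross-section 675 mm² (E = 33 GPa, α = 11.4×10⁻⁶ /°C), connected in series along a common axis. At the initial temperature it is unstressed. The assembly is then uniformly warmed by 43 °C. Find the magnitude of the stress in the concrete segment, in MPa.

Free thermal expansion of the whole bar: Σ αᵢΔT Lᵢ = 16.2×10⁻⁶×43×320 + 11.4×10⁻⁶×43×330 = 0.3847 mm.
The rigid supports impose zero overall length change; the single axial force P common to all segments must satisfy P Σ Lᵢ/(AᵢEᵢ) = δ_free.
Σ Lᵢ/(AᵢEᵢ) = 320/(270×124×10³) + 330/(675×33×10³) = 2.437×10⁻⁵ mm/N.
So P = 0.3847 / 2.437×10⁻⁵ = 15.78 kN, compressive.
σ_{concrete} = P / A = 15780 / 675 = 23.38 MPa.

σ ≈ 23.4 MPa (compressive)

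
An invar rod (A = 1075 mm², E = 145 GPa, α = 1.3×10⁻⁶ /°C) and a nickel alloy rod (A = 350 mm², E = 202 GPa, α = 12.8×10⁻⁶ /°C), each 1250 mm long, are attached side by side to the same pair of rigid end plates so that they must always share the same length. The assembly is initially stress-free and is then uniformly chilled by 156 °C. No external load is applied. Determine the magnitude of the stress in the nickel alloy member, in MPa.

Equilibrium of a rigid end plate with no external load gives equal and opposite internal forces ±P in the two members. Since α_{nickel alloy} > α_{invar}, cooling drives the nickel alloy into tension and the invar into compression.
Compatibility of the two members (thermal + elastic change equal): (α₁ − α₂)ΔT = P·[1/(A₁E₁) + 1/(A₂E₂)].
|α₁ − α₂|·ΔT = 11.5×10⁻⁶ × 156 = 0.001794.
1/(A₁E₁) + 1/(A₂E₂) = 1/(1075×145×10³) + 1/(350×202×10³) = 2.056×10⁻⁸ N⁻¹.
P = 0.001794 / 2.056×10⁻⁸ = 87260 N = 87.26 kN.
σ_{nickel alloy} = P/A₂ = 87260/350 = 249.3 MPa, tensile.

σ ≈ 249 MPa (tensile)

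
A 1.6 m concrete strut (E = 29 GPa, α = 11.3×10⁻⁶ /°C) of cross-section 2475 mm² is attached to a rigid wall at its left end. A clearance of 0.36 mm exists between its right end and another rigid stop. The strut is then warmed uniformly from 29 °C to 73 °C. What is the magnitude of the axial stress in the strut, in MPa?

σ ≈ 7.89 MPa (compressive)

If the wall were absent the strut would grow by αΔT L = 11.3×10⁻⁶ × 44 × 1600 = 0.7955 mm.
The gap closes (δ_free > 0.36 mm) and the wall then resists a further 0.7955 − 0.36 = 0.4355 mm of expansion.
That suppressed elongation corresponds to σ = E·Δ/L = 29×10³ × 0.4355/1600 = 7.894 MPa.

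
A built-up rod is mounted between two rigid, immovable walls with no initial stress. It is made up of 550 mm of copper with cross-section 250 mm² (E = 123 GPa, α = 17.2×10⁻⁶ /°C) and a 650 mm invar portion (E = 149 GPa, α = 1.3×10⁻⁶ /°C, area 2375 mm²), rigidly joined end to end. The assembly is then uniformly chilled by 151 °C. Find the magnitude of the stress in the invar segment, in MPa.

σ ≈ 33.2 MPa (tensile)

With the walls removed the bar would change length by δ_free = Σ αᵢΔT Lᵢ = 17.2×10⁻⁶×151×550 + 1.3×10⁻⁶×151×650 = 1.556 mm.
The rigid supports impose zero overall length change; the single axial force P common to all segments must satisfy P Σ Lᵢ/(AᵢEᵢ) = δ_free.
The series flexibility is Σ Lᵢ/(AᵢEᵢ) = 550/(250×123×10³) + 650/(2375×149×10³) = 1.972×10⁻⁵ mm/N.
So P = 1.556 / 1.972×10⁻⁵ = 78.9 kN, tensile.
σ_{invar} = P / A = 78900 / 2375 = 33.22 MPa.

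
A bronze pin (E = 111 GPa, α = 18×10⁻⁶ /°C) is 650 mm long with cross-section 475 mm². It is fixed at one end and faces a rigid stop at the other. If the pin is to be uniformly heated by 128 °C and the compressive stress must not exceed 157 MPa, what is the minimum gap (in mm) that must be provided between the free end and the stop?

g ≈ 0.578 mm

With no wall the pin would lengthen by αΔT L = 18×10⁻⁶ × 128 × 650 = 1.498 mm.
At the allowable stress the elastic shortening the wall may impose is σL/E = 157 × 650 / (111×10³) = 0.9194 mm.
So the gap has to take up the difference, g_min = δ_free − σL/E = 1.498 − 0.9194 = 0.5782 mm.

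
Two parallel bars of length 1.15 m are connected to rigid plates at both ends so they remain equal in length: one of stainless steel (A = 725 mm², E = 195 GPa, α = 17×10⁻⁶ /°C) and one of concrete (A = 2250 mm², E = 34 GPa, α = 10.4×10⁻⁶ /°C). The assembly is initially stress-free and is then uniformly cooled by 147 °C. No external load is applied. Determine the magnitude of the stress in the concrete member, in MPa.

The stainless steel has the larger α, so on cooling it would change length more than the concrete if both were free. The rigid plates force a common final length, so the stainless steel is put into tension and the concrete into compression, with equal and opposite forces P (no external load).
Setting the final lengths equal and cancelling L: (α₁ − α₂)ΔT = P/(A₁E₁) + P/(A₂E₂).
|α₁ − α₂|·ΔT = 6.6×10⁻⁶ × 147 = 0.0009702.
1/(A₁E₁) + 1/(A₂E₂) = 1/(725×195×10³) + 1/(2250×34×10³) = 2.015×10⁻⁸ N⁻¹.
So P = 0.0009702 / 2.015×10⁻⁸ = 48.16 kN.
σ_{concrete} = P/A₂ = 48160/2250 = 21.4 MPa, compressive.

σ ≈ 21.4 MPa (compressive)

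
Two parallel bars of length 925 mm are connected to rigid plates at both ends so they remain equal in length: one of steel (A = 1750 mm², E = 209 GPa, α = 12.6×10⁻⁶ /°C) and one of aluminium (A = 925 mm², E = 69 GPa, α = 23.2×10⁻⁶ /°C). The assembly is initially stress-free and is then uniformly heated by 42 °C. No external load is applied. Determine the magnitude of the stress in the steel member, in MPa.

σ ≈ 13.8 MPa (tensile)

The aluminium has the larger α, so on heating it would change length more than the steel if both were free. The rigid plates force a common final length, so the aluminium is put into compression and the steel into tension, with equal and opposite forces P (no external load).
Compatibility of the two members (thermal + elastic change equal): (α₁ − α₂)ΔT = P·[1/(A₁E₁) + 1/(A₂E₂)].
|α₁ − α₂|·ΔT = 10.6×10⁻⁶ × 42 = 0.0004452.
1/(A₁E₁) + 1/(A₂E₂) = 1/(1750×209×10³) + 1/(925×69×10³) = 1.84×10⁻⁸ N⁻¹.
P = 0.0004452 / 1.84×10⁻⁸ = 24190 N = 24.19 kN.
σ_{steel} = P/A₁ = 24190/1750 = 13.82 MPa, tensile.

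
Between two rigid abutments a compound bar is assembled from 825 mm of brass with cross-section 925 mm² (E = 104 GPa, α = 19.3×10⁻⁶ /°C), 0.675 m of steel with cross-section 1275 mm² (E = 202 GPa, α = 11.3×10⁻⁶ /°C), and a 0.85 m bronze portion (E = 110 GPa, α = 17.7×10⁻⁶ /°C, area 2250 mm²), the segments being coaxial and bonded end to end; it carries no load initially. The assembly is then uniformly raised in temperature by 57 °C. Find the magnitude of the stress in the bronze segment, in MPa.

If the supports were absent, the total length change would be Σ αᵢΔT Lᵢ = 19.3×10⁻⁶×57×825 + 11.3×10⁻⁶×57×675 + 17.7×10⁻⁶×57×850 = 2.2 mm.
The rigid supports impose zero overall length change; the single axial force P common to all segments must satisfy P Σ Lᵢ/(AᵢEᵢ) = δ_free.
Σ Lᵢ/(AᵢEᵢ) = 825/(925×104×10³) + 675/(1275×202×10³) + 850/(2250×110×10³) = 1.463×10⁻⁵ mm/N.
So P = 2.2 / 1.463×10⁻⁵ = 150.4 kN, compressive.
σ_{bronze} = P / A = 150400 / 2250 = 66.83 MPa.

σ ≈ 66.8 MPa (compressive)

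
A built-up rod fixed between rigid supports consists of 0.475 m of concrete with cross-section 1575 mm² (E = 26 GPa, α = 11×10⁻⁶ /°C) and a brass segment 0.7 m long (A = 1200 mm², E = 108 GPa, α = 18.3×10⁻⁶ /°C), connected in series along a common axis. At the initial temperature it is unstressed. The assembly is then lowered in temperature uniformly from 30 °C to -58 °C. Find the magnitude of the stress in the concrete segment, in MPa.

σ ≈ 59.3 MPa (tensile)

Free thermal contraction of the whole bar: Σ αᵢΔT Lᵢ = 11×10⁻⁶×88×475 + 18.3×10⁻⁶×88×700 = 1.587 mm.
The walls prevent any net length change, so an axial force P (same in every segment) develops. Compatibility: P · Σ Lᵢ/(AᵢEᵢ) = δ_free.
Σ Lᵢ/(AᵢEᵢ) = 475/(1575×26×10³) + 700/(1200×108×10³) = 1.7×10⁻⁵ mm/N.
Hence P = δ_free / Σ(L/AE) = 1.587/1.7×10⁻⁵ = 93.35 kN (tensile).
σ_{concrete} = P / A = 93350 / 1575 = 59.27 MPa.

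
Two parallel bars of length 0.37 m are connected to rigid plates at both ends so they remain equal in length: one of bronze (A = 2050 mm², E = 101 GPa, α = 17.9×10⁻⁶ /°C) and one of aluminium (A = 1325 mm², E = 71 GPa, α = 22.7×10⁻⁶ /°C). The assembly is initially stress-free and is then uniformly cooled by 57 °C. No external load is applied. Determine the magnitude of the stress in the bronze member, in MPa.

σ ≈ 8.63 MPa (compressive)

The aluminium has the larger α, so on cooling it would change length more than the bronze if both were free. The rigid plates force a common final length, so the aluminium is put into tension and the bronze into compression, with equal and opposite forces P (no external load).
Equating the net (thermal + elastic) strains gives |α₁ − α₂|·ΔT = P·[1/(A₁E₁) + 1/(A₂E₂)].
|α₁ − α₂|·ΔT = 4.8×10⁻⁶ × 57 = 0.0002736.
1/(A₁E₁) + 1/(A₂E₂) = 1/(2050×101×10³) + 1/(1325×71×10³) = 1.546×10⁻⁸ N⁻¹.
So P = 0.0002736 / 1.546×10⁻⁸ = 17.7 kN.
σ_{bronze} = P/A₁ = 17700/2050 = 8.633 MPa, compressive.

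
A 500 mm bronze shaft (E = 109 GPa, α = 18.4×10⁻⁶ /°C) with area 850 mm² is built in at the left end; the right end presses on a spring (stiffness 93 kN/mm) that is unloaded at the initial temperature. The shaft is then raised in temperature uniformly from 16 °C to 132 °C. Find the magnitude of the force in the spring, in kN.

The unrestrained thermal change is αΔT L = 18.4×10⁻⁶ × 116 × 500 = 1.067 mm.
With a force P in the spring, the elastic change of the shaft is PL/(AE) and that of the spring is P/k; compatibility requires their sum to equal δ_free.
P [ L/(AE) + 1/k ] = δ_free → P [ 500/(850×109×10³) + 1/(93×10³) ] = 1.067.
P = 1.067 / 1.615×10⁻⁵ = 66080 N.

P ≈ 66.1 kN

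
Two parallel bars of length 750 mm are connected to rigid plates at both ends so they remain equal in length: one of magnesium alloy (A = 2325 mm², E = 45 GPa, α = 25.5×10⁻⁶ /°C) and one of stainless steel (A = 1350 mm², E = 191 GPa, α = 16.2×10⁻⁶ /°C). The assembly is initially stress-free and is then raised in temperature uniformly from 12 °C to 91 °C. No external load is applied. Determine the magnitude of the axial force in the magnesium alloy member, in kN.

P ≈ 54.7 kN (compressive in the magnesium alloy)

Both members must finish at the same length. With the larger α, the magnesium alloy tends to over-expand; the plates restrain it, putting the magnesium alloy in compression and the stainless steel in tension. With no external load the two internal forces are equal and opposite, magnitude P.
Equating the net (thermal + elastic) strains gives |α₁ − α₂|·ΔT = P·[1/(A₁E₁) + 1/(A₂E₂)].
|α₁ − α₂|·ΔT = 9.3×10⁻⁶ × 79 = 0.0007347.
1/(A₁E₁) + 1/(A₂E₂) = 1/(2325×45×10³) + 1/(1350×191×10³) = 1.344×10⁻⁸ N⁻¹.
P = 0.0007347 / 1.344×10⁻⁸ = 54680 N = 54.68 kN.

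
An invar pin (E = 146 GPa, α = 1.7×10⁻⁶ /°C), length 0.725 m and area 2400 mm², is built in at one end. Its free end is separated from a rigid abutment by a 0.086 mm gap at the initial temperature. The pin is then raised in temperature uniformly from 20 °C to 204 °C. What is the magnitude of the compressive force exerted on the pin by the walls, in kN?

If the wall were absent the pin would grow by αΔT L = 1.7×10⁻⁶ × 184 × 725 = 0.2268 mm.
The gap closes (δ_free > 0.086 mm) and the wall then resists a further 0.2268 − 0.086 = 0.1408 mm of expansion.
So σ = E(δ_free − g)/L = 146×10³ × 0.1408/725 = 28.35 MPa.
P = σA = 28.35 × 2400 = 68.04 kN.

P ≈ 68 kN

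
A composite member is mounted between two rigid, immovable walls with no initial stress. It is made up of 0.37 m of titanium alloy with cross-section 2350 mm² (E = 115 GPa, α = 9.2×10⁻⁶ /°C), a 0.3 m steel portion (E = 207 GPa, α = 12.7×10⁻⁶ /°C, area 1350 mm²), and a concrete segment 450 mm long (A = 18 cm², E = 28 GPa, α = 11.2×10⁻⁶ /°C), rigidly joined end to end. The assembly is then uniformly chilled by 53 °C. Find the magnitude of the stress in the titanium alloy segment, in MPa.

Free thermal contraction of the whole bar: Σ αᵢΔT Lᵢ = 9.2×10⁻⁶×53×370 + 12.7×10⁻⁶×53×300 + 11.2×10⁻⁶×53×450 = 0.6495 mm.
The walls prevent any net length change, so an axial force P (same in every segment) develops. Compatibility: P · Σ Lᵢ/(AᵢEᵢ) = δ_free.
Σ Lᵢ/(AᵢEᵢ) = 370/(2350×115×10³) + 300/(1350×207×10³) + 450/(1800×28×10³) = 1.137×10⁻⁵ mm/N.
P = 0.6495 / 1.137×10⁻⁵ = 57110 N = 57.11 kN, tensile.
σ_{titanium alloy} = P / A = 57110 / 2350 = 24.3 MPa.

σ ≈ 24.3 MPa (tensile)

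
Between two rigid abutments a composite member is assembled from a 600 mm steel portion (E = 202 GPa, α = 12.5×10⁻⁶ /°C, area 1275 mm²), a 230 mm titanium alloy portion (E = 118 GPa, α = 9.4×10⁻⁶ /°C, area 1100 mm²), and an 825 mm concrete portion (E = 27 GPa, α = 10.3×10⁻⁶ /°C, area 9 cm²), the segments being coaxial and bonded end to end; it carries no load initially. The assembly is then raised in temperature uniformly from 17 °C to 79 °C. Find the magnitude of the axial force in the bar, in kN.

If the supports were absent, the total length change would be Σ αᵢΔT Lᵢ = 12.5×10⁻⁶×62×600 + 9.4×10⁻⁶×62×230 + 10.3×10⁻⁶×62×825 = 1.126 mm.
The walls prevent any net length change, so an axial force P (same in every segment) develops. Compatibility: P · Σ Lᵢ/(AᵢEᵢ) = δ_free.
The series flexibility is Σ Lᵢ/(AᵢEᵢ) = 600/(1275×202×10³) + 230/(1100×118×10³) + 825/(900×27×10³) = 3.805×10⁻⁵ mm/N.
Hence P = δ_free / Σ(L/AE) = 1.126/3.805×10⁻⁵ = 29.59 kN (compressive).

P ≈ 29.6 kN (compressive)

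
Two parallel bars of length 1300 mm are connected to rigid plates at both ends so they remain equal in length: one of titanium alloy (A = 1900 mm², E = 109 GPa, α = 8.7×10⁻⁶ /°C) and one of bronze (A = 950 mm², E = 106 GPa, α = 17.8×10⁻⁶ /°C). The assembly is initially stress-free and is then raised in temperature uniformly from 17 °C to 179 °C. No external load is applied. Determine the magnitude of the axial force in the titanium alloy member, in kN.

P ≈ 99.9 kN (tensile in the titanium alloy)

Both members must finish at the same length. With the larger α, the bronze tends to over-expand; the plates restrain it, putting the bronze in compression and the titanium alloy in tension. With no external load the two internal forces are equal and opposite, magnitude P.
Setting the final lengths equal and cancelling L: (α₁ − α₂)ΔT = P/(A₁E₁) + P/(A₂E₂).
|α₁ − α₂|·ΔT = 9.1×10⁻⁶ × 162 = 0.001474.
1/(A₁E₁) + 1/(A₂E₂) = 1/(1900×109×10³) + 1/(950×106×10³) = 1.476×10⁻⁸ N⁻¹.
P = 0.001474 / 1.476×10⁻⁸ = 99880 N = 99.88 kN.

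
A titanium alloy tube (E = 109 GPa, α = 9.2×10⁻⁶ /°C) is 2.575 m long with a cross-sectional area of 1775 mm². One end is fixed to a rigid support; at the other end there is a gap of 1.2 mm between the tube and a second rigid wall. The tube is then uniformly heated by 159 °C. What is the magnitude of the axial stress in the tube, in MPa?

Free thermal elongation = αΔT L = 9.2×10⁻⁶ × 159 × 2575 = 3.767 mm.
The gap closes (δ_free > 1.2 mm) and the wall then resists a further 3.767 − 1.2 = 2.567 mm of expansion.
That suppressed elongation corresponds to σ = E·Δ/L = 109×10³ × 2.567/2575 = 108.6 MPa.

σ ≈ 109 MPa (compressive)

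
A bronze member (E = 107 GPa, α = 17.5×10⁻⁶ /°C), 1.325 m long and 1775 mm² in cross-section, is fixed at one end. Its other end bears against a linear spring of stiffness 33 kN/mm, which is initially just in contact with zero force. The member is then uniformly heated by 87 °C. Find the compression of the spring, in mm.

The unrestrained thermal change is αΔT L = 17.5×10⁻⁶ × 87 × 1325 = 2.017 mm.
Let P be the compressive force at the spring. The member shortens elastically by PL/(AE) and the spring compresses by P/k; together these equal δ_free.
So P = δ_free / [L/(AE) + 1/k] = 2.017 / [ 1325/(1775×107×10³) + 1/(33×10³) ].
P = 2.017 / 3.728×10⁻⁵ = 54110 N.
Spring compression = P/k = 54110/(33×10³) = 1.64 mm.

δ ≈ 1.64 mm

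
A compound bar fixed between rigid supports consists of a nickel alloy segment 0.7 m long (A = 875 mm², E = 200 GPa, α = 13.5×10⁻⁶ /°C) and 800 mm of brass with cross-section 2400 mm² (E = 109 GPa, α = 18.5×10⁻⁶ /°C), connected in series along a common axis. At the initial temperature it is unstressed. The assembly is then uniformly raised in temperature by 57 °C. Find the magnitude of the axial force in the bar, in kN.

If the supports were absent, the total length change would be Σ αᵢΔT Lᵢ = 13.5×10⁻⁶×57×700 + 18.5×10⁻⁶×57×800 = 1.382 mm.
The rigid supports impose zero overall length change; the single axial force P common to all segments must satisfy P Σ Lᵢ/(AᵢEᵢ) = δ_free.
Σ Lᵢ/(AᵢEᵢ) = 700/(875×200×10³) + 800/(2400×109×10³) = 7.058×10⁻⁶ mm/N.
So P = 1.382 / 7.058×10⁻⁶ = 195.8 kN, compressive.

P ≈ 196 kN (compressive)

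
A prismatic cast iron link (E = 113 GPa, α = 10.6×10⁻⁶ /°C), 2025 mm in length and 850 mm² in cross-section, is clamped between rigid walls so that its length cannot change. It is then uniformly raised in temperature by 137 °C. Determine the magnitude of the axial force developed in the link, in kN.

P ≈ 139 kN (compressive)

The ends cannot move, so σ = EαΔT = 113×10³ × 10.6×10⁻⁶ × 137 = 164.1 MPa.
Axial force P = σA = 164.1 × 850 = 139500 N = 139.5 kN, compressive.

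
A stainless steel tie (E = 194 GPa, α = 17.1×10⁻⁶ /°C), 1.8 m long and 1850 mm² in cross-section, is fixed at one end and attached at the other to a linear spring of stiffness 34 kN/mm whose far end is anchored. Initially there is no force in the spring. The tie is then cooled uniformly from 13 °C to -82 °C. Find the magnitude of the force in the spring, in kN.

P ≈ 84.9 kN

Free thermal contraction: δ_free = αΔT L = 17.1×10⁻⁶ × 95 × 1800 = 2.924 mm.
Let P be the tensile force in the spring. The tie extends elastically by PL/(AE) and the spring stretches by P/k; together these equal δ_free.
So P = δ_free / [L/(AE) + 1/k] = 2.924 / [ 1800/(1850×194×10³) + 1/(34×10³) ].
P = 2.924 / 3.443×10⁻⁵ = 84940 N.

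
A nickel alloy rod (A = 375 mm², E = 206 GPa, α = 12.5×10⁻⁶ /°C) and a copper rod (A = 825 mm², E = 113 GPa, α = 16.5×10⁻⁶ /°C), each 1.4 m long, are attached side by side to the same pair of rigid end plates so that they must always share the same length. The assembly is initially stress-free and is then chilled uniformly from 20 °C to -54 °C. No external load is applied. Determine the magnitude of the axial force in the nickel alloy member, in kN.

P ≈ 12.5 kN (compressive in the nickel alloy)

Equilibrium of a rigid end plate with no external load gives equal and opposite internal forces ±P in the two members. Since α_{copper} > α_{nickel alloy}, cooling drives the copper into tension and the nickel alloy into compression.
Equating the net (thermal + elastic) strains gives |α₁ − α₂|·ΔT = P·[1/(A₁E₁) + 1/(A₂E₂)].
|α₁ − α₂|·ΔT = 4×10⁻⁶ × 74 = 0.000296.
1/(A₁E₁) + 1/(A₂E₂) = 1/(375×206×10³) + 1/(825×113×10³) = 2.367×10⁻⁸ N⁻¹.
So P = 0.000296 / 2.367×10⁻⁸ = 12.5 kN.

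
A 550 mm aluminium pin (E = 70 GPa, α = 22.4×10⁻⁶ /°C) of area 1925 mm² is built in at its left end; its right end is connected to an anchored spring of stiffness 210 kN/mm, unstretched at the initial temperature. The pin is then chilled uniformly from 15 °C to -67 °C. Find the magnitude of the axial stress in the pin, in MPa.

Free thermal contraction: δ_free = αΔT L = 22.4×10⁻⁶ × 82 × 550 = 1.01 mm.
With a force P in the spring, the elastic change of the pin is PL/(AE) and that of the spring is P/k; compatibility requires their sum to equal δ_free.
P [ L/(AE) + 1/k ] = δ_free → P [ 550/(1925×70×10³) + 1/(210×10³) ] = 1.01.
P = 1.01 / 8.844×10⁻⁶ = 114200 N.
σ = P/A = 114200/1925 = 59.34 MPa.

σ ≈ 59.3 MPa (tensile)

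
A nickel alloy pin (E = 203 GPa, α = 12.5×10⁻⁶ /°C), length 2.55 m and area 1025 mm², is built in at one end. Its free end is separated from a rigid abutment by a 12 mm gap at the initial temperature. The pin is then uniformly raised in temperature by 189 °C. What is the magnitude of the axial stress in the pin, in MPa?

σ ≈ 0 MPa

Unrestrained expansion: δ_free = αΔT L = 12.5×10⁻⁶ × 189 × 2550 = 6.024 mm.
Since δ_free = 6.02 mm is less than the 12 mm gap, the pin never touches the wall. No axial force develops.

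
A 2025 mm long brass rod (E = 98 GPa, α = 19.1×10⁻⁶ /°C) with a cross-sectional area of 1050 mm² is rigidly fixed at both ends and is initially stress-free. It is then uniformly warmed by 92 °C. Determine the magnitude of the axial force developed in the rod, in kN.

P ≈ 181 kN (compressive)

With zero net strain, σ = E·αΔT = 98 GPa × 19.1×10⁻⁶ × 92 = 172.2 MPa.
Axial force P = σA = 172.2 × 1050 = 180800 N = 180.8 kN, compressive.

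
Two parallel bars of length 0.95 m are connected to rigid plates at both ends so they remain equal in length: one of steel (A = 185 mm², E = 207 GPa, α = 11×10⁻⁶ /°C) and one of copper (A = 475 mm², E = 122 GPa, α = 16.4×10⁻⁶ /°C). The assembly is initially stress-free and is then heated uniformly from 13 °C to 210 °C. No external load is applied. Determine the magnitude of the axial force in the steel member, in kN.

Both members must finish at the same length. With the larger α, the copper tends to over-expand; the plates restrain it, putting the copper in compression and the steel in tension. With no external load the two internal forces are equal and opposite, magnitude P.
Equating the net (thermal + elastic) strains gives |α₁ − α₂|·ΔT = P·[1/(A₁E₁) + 1/(A₂E₂)].
|α₁ − α₂|·ΔT = 5.4×10⁻⁶ × 197 = 0.001064.
1/(A₁E₁) + 1/(A₂E₂) = 1/(185×207×10³) + 1/(475×122×10³) = 4.337×10⁻⁸ N⁻¹.
P = 0.001064 / 4.337×10⁻⁸ = 24530 N = 24.53 kN.

P ≈ 24.5 kN (tensile in the steel)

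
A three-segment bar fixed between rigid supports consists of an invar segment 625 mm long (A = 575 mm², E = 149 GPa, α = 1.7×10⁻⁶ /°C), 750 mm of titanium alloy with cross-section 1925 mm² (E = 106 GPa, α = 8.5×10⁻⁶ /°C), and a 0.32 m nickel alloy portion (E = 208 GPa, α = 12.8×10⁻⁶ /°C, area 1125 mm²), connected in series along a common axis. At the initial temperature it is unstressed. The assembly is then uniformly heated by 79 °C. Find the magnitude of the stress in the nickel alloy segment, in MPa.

σ ≈ 65.6 MPa (compressive)

If the supports were absent, the total length change would be Σ αᵢΔT Lᵢ = 1.7×10⁻⁶×79×625 + 8.5×10⁻⁶×79×750 + 12.8×10⁻⁶×79×320 = 0.9111 mm.
Since the ends are fixed, an axial force P builds up, equal in every segment, with P · Σ Lᵢ/(AᵢEᵢ) = δ_free.
The series flexibility is Σ Lᵢ/(AᵢEᵢ) = 625/(575×149×10³) + 750/(1925×106×10³) + 320/(1125×208×10³) = 1.234×10⁻⁵ mm/N.
Hence P = δ_free / Σ(L/AE) = 0.9111/1.234×10⁻⁵ = 73.85 kN (compressive).
σ_{nickel alloy} = P / A = 73850 / 1125 = 65.64 MPa.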